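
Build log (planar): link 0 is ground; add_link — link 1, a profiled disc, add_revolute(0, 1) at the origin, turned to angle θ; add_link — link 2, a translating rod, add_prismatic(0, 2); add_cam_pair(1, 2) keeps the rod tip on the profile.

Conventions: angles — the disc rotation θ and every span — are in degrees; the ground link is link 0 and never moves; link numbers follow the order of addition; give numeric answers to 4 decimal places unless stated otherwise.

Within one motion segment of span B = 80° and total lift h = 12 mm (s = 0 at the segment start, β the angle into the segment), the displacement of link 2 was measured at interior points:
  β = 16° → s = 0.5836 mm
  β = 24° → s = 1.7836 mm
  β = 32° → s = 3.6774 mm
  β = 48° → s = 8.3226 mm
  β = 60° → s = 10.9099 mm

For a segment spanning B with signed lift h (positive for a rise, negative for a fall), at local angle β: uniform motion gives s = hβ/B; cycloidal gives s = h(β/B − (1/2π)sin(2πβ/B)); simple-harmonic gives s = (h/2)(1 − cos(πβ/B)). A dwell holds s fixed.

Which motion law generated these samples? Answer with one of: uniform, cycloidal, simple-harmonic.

candidates at β/B = r: uniform s = h·r (linear in β); cycloidal s = h·(r − sin(2πr)/(2π)); simple-harmonic s = (h/2)(1 − cos(πr))
β=16°: printed 0.5836 | uniform 2.4000, cycloidal 0.5836, simple-harmonic 1.1459
β=24°: printed 1.7836 | uniform 3.6000, cycloidal 1.7836, simple-harmonic 2.4733
β=32°: printed 3.6774 | uniform 4.8000, cycloidal 3.6774, simple-harmonic 4.1459
β=48°: printed 8.3226 | uniform 7.2000, cycloidal 8.3226, simple-harmonic 7.8541
β=60°: printed 10.9099 | uniform 9.0000, cycloidal 10.9099, simple-harmonic 10.2426
only one law matches every sample → cycloidal

cycloidal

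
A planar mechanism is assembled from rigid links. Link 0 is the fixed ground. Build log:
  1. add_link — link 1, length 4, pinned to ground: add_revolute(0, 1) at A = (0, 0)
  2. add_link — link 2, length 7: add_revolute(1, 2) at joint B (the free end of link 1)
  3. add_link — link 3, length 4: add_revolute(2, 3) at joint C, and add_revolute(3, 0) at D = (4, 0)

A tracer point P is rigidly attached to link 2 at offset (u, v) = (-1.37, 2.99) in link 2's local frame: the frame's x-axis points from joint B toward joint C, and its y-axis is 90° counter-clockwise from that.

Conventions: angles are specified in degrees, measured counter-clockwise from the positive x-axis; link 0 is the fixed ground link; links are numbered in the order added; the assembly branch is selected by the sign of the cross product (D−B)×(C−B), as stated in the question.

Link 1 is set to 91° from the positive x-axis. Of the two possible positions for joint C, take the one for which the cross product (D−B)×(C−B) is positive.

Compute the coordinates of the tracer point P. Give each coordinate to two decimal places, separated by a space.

A=(0,0), D=(4.00,0)
B = A + 4.00·(cos91°, sin91°) = (-0.0698, 3.9994)
|BD| = 5.7060
circle(B,7.00) ∩ circle(D,4.00): a=5.7447, h=3.9998
  candidates: C₊=(6.8311,2.8258) cross=22.823; C₋=(1.2241,-2.8800) cross=-22.823
  branch + wants cross > 0 → take C=(6.8311,2.8258) (cross=22.823)
ex = (C−B)/|BC| = (0.9858,-0.1677); ey = (0.1677,0.9858)
P = B + -1.37·ex + 2.99·ey = (-0.9191,7.1768)

-0.92 7.18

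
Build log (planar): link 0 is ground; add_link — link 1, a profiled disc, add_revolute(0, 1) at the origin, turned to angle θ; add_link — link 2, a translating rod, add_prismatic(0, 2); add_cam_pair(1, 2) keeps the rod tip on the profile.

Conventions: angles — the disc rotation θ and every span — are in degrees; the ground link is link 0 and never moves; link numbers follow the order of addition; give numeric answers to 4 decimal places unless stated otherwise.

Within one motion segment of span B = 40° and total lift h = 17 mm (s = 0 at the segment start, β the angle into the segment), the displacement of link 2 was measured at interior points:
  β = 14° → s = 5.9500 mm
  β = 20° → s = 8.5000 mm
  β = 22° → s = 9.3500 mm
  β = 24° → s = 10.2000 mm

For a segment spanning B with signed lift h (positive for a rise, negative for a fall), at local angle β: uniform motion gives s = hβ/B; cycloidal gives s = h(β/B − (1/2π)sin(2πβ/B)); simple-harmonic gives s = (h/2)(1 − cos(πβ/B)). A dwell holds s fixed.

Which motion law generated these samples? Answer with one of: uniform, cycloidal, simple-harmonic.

candidates at β/B = r: uniform s = h·r (linear in β); cycloidal s = h·(r − sin(2πr)/(2π)); simple-harmonic s = (h/2)(1 − cos(πr))
β=14°: printed 5.9500 | uniform 5.9500, cycloidal 3.7611, simple-harmonic 4.6411
β=20°: printed 8.5000 | uniform 8.5000, cycloidal 8.5000, simple-harmonic 8.5000
β=22°: printed 9.3500 | uniform 9.3500, cycloidal 10.1861, simple-harmonic 9.8297
β=24°: printed 10.2000 | uniform 10.2000, cycloidal 11.7903, simple-harmonic 11.1266
only one law matches every sample → uniform

uniform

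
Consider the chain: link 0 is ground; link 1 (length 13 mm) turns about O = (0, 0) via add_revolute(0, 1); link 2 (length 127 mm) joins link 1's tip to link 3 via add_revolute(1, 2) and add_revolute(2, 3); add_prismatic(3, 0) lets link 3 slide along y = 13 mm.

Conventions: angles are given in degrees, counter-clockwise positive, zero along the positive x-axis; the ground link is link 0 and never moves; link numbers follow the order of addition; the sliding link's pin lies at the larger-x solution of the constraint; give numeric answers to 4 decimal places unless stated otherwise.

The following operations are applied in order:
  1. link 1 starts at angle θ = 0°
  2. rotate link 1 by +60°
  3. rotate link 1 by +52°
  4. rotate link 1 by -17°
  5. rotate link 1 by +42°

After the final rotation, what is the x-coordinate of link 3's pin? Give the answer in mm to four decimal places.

geometry: r = 13 mm, L = 127 mm, e = 13 mm; θ starts at 0°
rotate link 1 by +60°: θ ← 0° +60° = 60°
rotate link 1 by +52°: θ ← 60° +52° = 112°
rotate link 1 by -17°: θ ← 112° -17° = 95°
rotate link 1 by +42°: θ ← 95° +42° = 137°
crank pin P = (r cos θ, r sin θ) = (-9.507598, 8.865979)
h = r sin θ − e = 8.865979 − 13 = -4.134021
x = r cos θ + √(L² − h²) = -9.507598 + 126.932698 = 117.425100

117.4251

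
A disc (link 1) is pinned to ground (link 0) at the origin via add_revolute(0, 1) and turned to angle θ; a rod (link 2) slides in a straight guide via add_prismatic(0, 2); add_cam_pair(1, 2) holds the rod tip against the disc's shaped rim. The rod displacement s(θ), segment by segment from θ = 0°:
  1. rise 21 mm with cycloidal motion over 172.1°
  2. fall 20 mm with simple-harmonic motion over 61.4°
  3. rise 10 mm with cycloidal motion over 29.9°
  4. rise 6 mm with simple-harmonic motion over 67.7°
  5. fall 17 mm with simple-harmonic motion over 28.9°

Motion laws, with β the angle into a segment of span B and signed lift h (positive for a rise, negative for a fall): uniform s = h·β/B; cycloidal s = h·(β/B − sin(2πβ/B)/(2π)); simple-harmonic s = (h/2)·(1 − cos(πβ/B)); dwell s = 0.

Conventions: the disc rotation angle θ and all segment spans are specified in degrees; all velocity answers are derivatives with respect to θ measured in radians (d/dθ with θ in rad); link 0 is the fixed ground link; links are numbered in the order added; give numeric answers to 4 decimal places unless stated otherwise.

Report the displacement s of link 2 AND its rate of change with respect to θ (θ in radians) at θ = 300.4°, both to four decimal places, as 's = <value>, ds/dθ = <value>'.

segment 1 (0° to 172.1°, cycloidal, h = 21) is passed completely: s = 0.0000 + (21) = 21.0000
segment 2 (172.1° to 233.5°, simple-harmonic, h = -20) is passed completely: s = 21.0000 + (-20) = 1.0000
segment 3 (233.5° to 263.4°, cycloidal, h = 10) is passed completely: s = 1.0000 + (10) = 11.0000
θ = 300.4° falls in segment 4 (263.4° to 331.1°, simple-harmonic, h = 6): β = 300.4 − 263.4 = 37°, B = 67.7°; Δs = 6/2·(1 − cos(π·0.5465)) = 3.4370; s = 11.0000 + 3.4370 = 14.4370
velocity in seg [263.4°–331.1°] (simple-harmonic), θ in radians: β = 37° = 0.6458 rad, B = 67.7° = 1.1816 rad; ds/dθ = (πh/(2B)) sin(πβ/B) = (π·6/(2·1.1816)) sin(π·0.5465) = 7.891302 mm/rad

s = 14.4370, ds/dθ = 7.8913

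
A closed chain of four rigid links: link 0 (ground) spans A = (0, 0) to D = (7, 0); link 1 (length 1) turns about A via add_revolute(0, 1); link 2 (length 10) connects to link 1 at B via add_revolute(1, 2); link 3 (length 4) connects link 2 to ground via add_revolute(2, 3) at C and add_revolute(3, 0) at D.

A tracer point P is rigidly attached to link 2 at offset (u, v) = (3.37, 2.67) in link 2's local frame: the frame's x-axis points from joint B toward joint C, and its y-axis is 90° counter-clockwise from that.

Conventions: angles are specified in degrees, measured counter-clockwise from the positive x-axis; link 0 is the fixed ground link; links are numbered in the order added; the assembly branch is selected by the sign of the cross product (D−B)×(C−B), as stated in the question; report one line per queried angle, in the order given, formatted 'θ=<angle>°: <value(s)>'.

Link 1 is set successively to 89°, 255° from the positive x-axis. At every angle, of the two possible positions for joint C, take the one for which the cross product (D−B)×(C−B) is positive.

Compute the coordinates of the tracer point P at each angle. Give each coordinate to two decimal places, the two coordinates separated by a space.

A=(0,0), D=(7.00,0)
θ=89°: B = A + 1.00·(cos89°, sin89°) = (0.0175, 0.9998)
θ=89°: |BD| = 7.0538
θ=89°: circle(B,10.00) ∩ circle(D,4.00): a=9.4811, h=3.1793
θ=89°:   candidates: C₊=(9.8535,2.8031) cross=22.426; C₋=(8.9522,-3.4913) cross=-22.426
θ=89°:   branch + wants cross > 0 → take C=(9.8535,2.8031) (cross=22.426)
θ=89°: ex = (C−B)/|BC| = (0.9836,0.1803); ey = (-0.1803,0.9836)
θ=89°: P = B + 3.37·ex + 2.67·ey = (2.8507,4.2338)
θ=255°: B = A + 1.00·(cos255°, sin255°) = (-0.2588, -0.9659)
θ=255°: |BD| = 7.3228
θ=255°: circle(B,10.00) ∩ circle(D,4.00): a=9.3969, h=3.4202
θ=255°:   candidates: C₊=(8.6048,3.6639) cross=25.046; C₋=(9.5071,-3.1168) cross=-25.046
θ=255°:   branch + wants cross > 0 → take C=(8.6048,3.6639) (cross=25.046)
θ=255°: ex = (C−B)/|BC| = (0.8864,0.4630); ey = (-0.4630,0.8864)
θ=255°: P = B + 3.37·ex + 2.67·ey = (1.4921,2.9609)

θ=89°: 2.85 4.23
θ=255°: 1.49 2.96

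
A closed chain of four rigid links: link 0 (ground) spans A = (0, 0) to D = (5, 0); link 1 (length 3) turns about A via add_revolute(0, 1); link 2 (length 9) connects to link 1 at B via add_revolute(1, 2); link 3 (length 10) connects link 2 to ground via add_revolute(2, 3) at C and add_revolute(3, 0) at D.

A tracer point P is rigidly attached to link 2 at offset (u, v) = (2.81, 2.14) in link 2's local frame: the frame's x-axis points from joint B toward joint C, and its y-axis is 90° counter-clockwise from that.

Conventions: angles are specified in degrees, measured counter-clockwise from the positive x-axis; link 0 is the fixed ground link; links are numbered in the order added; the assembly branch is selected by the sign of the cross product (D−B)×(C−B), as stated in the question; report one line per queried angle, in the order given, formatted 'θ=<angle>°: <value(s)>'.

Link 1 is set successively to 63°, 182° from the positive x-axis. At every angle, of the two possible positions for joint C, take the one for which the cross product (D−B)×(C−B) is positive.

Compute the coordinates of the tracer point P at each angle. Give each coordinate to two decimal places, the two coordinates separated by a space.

A=(0,0), D=(5.00,0)
θ=63°: B = A + 3.00·(cos63°, sin63°) = (1.3620, 2.6730)
θ=63°: |BD| = 4.5145
θ=63°: circle(B,9.00) ∩ circle(D,10.00): a=0.1529, h=8.9987
θ=63°:   candidates: C₊=(6.8133,9.8342) cross=40.624; C₋=(-3.8430,-4.6692) cross=-40.624
θ=63°:   branch + wants cross > 0 → take C=(6.8133,9.8342) (cross=40.624)
θ=63°: ex = (C−B)/|BC| = (0.6057,0.7957); ey = (-0.7957,0.6057)
θ=63°: P = B + 2.81·ex + 2.14·ey = (1.3612,6.2051)
θ=182°: B = A + 3.00·(cos182°, sin182°) = (-2.9982, -0.1047)
θ=182°: |BD| = 7.9989
θ=182°: circle(B,9.00) ∩ circle(D,10.00): a=2.8118, h=8.5495
θ=182°:   candidates: C₊=(-0.2986,8.4809) cross=68.386; C₋=(-0.0747,-8.6167) cross=-68.386
θ=182°:   branch + wants cross > 0 → take C=(-0.2986,8.4809) (cross=68.386)
θ=182°: ex = (C−B)/|BC| = (0.3000,0.9540); ey = (-0.9540,0.3000)
θ=182°: P = B + 2.81·ex + 2.14·ey = (-4.1968,3.2178)

θ=63°: 1.36 6.21
θ=182°: -4.20 3.22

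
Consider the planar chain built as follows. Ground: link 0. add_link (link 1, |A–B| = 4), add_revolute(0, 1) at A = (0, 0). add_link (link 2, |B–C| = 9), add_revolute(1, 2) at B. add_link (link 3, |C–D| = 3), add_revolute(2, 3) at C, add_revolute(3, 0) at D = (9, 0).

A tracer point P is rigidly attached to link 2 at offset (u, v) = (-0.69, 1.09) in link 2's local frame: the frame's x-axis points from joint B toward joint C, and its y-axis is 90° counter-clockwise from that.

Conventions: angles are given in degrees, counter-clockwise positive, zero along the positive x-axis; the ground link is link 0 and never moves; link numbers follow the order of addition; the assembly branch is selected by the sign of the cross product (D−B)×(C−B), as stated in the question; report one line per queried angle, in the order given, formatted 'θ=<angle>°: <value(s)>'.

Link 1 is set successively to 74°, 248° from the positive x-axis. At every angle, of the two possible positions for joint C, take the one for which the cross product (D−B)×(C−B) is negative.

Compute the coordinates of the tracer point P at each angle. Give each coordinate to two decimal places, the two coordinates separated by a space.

A=(0,0), D=(9.00,0)
θ=74°: B = A + 4.00·(cos74°, sin74°) = (1.1025, 3.8450)
θ=74°: |BD| = 8.7837
θ=74°: circle(B,9.00) ∩ circle(D,3.00): a=8.4904, h=2.9856
θ=74°:   candidates: C₊=(10.0432,2.8128) cross=26.225; C₋=(7.4293,-2.5559) cross=-26.225
θ=74°:   branch - wants cross < 0 → take C=(7.4293,-2.5559) (cross=-26.225)
θ=74°: ex = (C−B)/|BC| = (0.7030,-0.7112); ey = (0.7112,0.7030)
θ=74°: P = B + -0.69·ex + 1.09·ey = (1.3927,5.1020)
θ=248°: B = A + 4.00·(cos248°, sin248°) = (-1.4984, -3.7087)
θ=248°: |BD| = 11.1343
θ=248°: circle(B,9.00) ∩ circle(D,3.00): a=8.8004, h=1.8850
θ=248°:   candidates: C₊=(6.1715,0.9999) cross=20.988; C₋=(7.4273,-2.5547) cross=-20.988
θ=248°:   branch - wants cross < 0 → take C=(7.4273,-2.5547) (cross=-20.988)
θ=248°: ex = (C−B)/|BC| = (0.9917,0.1282); ey = (-0.1282,0.9917)
θ=248°: P = B + -0.69·ex + 1.09·ey = (-2.3225,-2.7162)

θ=74°: 1.39 5.10
θ=248°: -2.32 -2.72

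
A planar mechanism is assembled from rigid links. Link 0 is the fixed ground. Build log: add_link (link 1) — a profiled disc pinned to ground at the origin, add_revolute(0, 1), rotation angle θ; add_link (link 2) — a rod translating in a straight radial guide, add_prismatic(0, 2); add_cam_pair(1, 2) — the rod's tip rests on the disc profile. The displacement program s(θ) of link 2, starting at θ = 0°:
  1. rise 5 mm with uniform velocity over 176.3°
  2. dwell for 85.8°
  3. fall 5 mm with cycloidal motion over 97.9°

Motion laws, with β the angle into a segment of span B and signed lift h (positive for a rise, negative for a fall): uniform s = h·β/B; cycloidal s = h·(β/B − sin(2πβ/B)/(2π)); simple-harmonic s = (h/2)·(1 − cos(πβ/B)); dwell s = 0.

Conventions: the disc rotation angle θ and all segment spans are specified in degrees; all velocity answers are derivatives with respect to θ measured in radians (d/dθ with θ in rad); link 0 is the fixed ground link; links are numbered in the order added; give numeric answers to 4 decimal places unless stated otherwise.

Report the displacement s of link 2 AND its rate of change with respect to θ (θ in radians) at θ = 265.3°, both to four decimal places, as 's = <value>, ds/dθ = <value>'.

seg 1 [0°–176.3°] uniform, h=5: full span → s += 5 → s = 5.0000
seg 2 [176.3°–262.1°] dwell: s stays 5.0000
seg 3 [262.1°–360°] cycloidal, h=-5: θ=265.3° here. β=3.2, B=97.9. -5·(0.0327 − sin(2π·0.0327)/(2π)) = -0.0011 → s = 4.9989
velocity in seg [262.1°–360°] (cycloidal), θ in radians: β = 3.2° = 0.0559 rad, B = 97.9° = 1.7087 rad; ds/dθ = (h/B)(1 − cos(2πβ/B)) = ((-5)/1.7087)(1 − cos(2π·0.0327)) = -0.061496 mm/rad

s = 4.9989, ds/dθ = -0.0615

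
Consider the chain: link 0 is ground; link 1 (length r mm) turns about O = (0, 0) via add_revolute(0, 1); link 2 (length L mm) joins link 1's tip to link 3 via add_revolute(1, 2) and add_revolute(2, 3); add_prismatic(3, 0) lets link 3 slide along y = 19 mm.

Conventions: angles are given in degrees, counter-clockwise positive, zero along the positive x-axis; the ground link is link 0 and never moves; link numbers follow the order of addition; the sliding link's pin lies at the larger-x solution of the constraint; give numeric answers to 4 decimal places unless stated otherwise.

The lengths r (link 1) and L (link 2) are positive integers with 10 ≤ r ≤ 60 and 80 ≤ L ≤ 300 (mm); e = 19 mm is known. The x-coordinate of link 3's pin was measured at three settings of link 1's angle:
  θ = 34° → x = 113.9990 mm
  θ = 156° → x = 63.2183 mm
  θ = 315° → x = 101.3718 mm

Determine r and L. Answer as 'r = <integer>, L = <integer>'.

constraint per measurement: (x − r cos θ)² + (r sin θ − e)² = L²
subtracting the θ₁ and θ₂ equations cancels the r² and L² terms:
r = (x₁² − x₂²) / (2[(x₁cos θ₁ + e sin θ₁) − (x₂cos θ₂ + e sin θ₂)]) = 29.0000 → r = 29
L² = (x₁ − r cos θ₁)² + (r sin θ₁ − e)² = 8099.9931 → L = 90.0000 → L = 90
check at θ₃=315°: x = 101.3718 (printed 101.3718) ✓

r = 29, L = 90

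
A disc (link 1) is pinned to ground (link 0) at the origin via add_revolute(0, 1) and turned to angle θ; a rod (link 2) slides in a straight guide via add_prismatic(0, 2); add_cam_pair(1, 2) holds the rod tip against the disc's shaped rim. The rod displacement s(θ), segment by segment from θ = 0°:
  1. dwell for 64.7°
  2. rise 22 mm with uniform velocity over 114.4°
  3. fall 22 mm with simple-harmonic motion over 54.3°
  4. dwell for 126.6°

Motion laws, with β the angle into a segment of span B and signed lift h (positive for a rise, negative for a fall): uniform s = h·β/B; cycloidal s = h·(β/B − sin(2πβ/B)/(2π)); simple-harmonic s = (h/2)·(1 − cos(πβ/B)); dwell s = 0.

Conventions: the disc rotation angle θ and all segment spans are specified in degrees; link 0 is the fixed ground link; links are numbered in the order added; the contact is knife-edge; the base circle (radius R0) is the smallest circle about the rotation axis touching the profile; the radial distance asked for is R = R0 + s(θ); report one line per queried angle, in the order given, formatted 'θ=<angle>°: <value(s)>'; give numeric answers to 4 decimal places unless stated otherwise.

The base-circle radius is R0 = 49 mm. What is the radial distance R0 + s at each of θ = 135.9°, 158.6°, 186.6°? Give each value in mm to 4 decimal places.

segment 1 (0° to 64.7°, dwell): s unchanged at 0.0000
θ = 135.9° falls in segment 2 (64.7° to 179.1°, uniform, h = 22): β = 135.9 − 64.7 = 71.2°, B = 114.4°; Δs = 22·71.2/114.4 = 13.6923; s = 0.0000 + 13.6923 = 13.6923
θ = 158.6° falls in segment 2 (64.7° to 179.1°, uniform, h = 22): β = 158.6 − 64.7 = 93.9°, B = 114.4°; Δs = 22·93.9/114.4 = 18.0577; s = 0.0000 + 18.0577 = 18.0577
segment 2 (64.7° to 179.1°, uniform, h = 22) is passed completely: s = 0.0000 + (22) = 22.0000
θ = 186.6° falls in segment 3 (179.1° to 233.4°, simple-harmonic, h = -22): β = 186.6 − 179.1 = 7.5°, B = 54.3°; Δs = -22/2·(1 − cos(π·0.1381)) = -1.0194; s = 22.0000 − 1.0194 = 20.9806
θ=135.9°: R = R0 + s = 49 + 13.6923 = 62.6923
θ=158.6°: R = R0 + s = 49 + 18.0577 = 67.0577
θ=186.6°: R = R0 + s = 49 + 20.9806 = 69.9806

θ=135.9°: 62.6923
θ=158.6°: 67.0577
θ=186.6°: 69.9806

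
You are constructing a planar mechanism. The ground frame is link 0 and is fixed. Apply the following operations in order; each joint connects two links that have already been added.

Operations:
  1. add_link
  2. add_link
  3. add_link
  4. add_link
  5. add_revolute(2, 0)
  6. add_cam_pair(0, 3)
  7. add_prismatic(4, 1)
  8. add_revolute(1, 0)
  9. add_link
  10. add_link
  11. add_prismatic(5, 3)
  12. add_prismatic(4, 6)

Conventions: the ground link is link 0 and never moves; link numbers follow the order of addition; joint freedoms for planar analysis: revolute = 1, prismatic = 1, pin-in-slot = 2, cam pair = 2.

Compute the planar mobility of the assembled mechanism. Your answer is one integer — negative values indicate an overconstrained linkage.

link 0 = ground. State L|J1|J2 = 1|0|0
+link1  2|0|0
+link2  3|0|0
+link3  4|0|0
+link4  5|0|0
R(2,0) f=1→J1  5|1|0
C(0,3) f=2→J2  5|1|1
P(4,1) f=1→J1  5|2|1
R(1,0) f=1→J1  5|3|1
+link5  6|3|1
+link6  7|3|1
P(5,3) f=1→J1  7|4|1
P(4,6) f=1→J1  7|5|1
M = 3(7−1)−2·5−1 = 18−10−1 = 7

M = 7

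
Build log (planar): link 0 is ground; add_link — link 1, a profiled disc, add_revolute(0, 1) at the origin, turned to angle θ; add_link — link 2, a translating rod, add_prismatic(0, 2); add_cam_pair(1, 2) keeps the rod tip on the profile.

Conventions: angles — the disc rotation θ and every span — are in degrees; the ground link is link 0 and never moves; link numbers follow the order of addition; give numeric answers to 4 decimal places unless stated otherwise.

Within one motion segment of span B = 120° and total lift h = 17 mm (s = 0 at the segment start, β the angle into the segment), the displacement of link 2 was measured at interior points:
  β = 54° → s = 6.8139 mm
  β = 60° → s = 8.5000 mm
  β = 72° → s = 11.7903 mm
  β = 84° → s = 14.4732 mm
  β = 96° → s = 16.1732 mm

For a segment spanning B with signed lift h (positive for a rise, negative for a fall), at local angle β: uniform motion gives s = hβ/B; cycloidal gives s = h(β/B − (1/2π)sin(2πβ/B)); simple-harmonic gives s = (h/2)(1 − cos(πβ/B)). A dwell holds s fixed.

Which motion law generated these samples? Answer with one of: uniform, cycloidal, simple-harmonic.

candidates at β/B = r: uniform s = h·r (linear in β); cycloidal s = h·(r − sin(2πr)/(2π)); simple-harmonic s = (h/2)(1 − cos(πr))
β=54°: printed 6.8139 | uniform 7.6500, cycloidal 6.8139, simple-harmonic 7.1703
β=60°: printed 8.5000 | uniform 8.5000, cycloidal 8.5000, simple-harmonic 8.5000
β=72°: printed 11.7903 | uniform 10.2000, cycloidal 11.7903, simple-harmonic 11.1266
β=84°: printed 14.4732 | uniform 11.9000, cycloidal 14.4732, simple-harmonic 13.4962
β=96°: printed 16.1732 | uniform 13.6000, cycloidal 16.1732, simple-harmonic 15.3766
only one law matches every sample → cycloidal

cycloidal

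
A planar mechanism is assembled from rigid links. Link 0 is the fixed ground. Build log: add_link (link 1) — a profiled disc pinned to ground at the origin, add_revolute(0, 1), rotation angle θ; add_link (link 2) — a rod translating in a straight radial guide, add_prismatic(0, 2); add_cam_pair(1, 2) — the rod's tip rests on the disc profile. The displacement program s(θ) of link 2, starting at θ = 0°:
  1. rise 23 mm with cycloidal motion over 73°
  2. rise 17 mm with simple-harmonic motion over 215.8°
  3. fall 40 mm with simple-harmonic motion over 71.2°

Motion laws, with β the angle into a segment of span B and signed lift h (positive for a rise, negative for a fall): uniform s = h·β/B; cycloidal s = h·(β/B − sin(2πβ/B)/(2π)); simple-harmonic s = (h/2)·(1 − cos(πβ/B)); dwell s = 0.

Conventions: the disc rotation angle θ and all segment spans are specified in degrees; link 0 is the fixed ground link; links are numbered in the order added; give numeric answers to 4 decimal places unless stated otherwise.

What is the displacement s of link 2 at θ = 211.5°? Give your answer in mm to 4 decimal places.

seg 1 [0°–73°] cycloidal, h=23: full span → s += 23 → s = 23.0000
seg 2 [73°–288.8°] simple-harmonic, h=17: θ=211.5° here. β=138.5, B=215.8. 17/2·(1 − cos(π·0.6418)) = 12.1625 → s = 35.1625

35.1625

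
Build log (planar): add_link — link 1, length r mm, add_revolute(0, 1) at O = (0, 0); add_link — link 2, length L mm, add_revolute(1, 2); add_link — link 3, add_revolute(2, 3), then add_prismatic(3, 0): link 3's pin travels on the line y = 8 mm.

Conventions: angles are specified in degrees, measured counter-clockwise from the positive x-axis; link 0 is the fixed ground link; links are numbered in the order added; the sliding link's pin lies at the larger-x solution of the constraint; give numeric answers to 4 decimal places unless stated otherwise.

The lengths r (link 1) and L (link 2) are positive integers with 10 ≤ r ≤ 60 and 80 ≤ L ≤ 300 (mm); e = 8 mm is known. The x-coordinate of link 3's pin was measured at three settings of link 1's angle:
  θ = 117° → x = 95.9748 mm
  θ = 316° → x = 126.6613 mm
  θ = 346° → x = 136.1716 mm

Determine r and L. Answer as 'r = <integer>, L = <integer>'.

constraint per measurement: (x − r cos θ)² + (r sin θ − e)² = L²
subtracting the θ₁ and θ₂ equations cancels the r² and L² terms:
r = (x₁² − x₂²) / (2[(x₁cos θ₁ + e sin θ₁) − (x₂cos θ₂ + e sin θ₂)]) = 27.9999 → r = 28
L² = (x₁ − r cos θ₁)² + (r sin θ₁ − e)² = 12100.0036 → L = 110.0000 → L = 110
check at θ₃=346°: x = 136.1716 (printed 136.1716) ✓

r = 28, L = 110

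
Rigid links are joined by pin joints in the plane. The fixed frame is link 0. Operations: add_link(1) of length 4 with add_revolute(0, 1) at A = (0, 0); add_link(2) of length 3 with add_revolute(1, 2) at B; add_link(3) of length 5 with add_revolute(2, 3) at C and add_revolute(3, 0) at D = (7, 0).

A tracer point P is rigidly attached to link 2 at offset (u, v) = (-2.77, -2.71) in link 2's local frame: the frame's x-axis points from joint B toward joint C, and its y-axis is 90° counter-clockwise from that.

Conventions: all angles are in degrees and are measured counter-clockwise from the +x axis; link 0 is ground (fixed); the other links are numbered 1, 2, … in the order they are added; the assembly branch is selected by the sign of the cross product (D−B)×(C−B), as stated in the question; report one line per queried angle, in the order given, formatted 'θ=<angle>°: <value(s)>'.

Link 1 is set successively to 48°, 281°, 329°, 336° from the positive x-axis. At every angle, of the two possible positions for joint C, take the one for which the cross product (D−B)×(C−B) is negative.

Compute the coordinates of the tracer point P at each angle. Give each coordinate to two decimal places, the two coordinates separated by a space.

A=(0,0), D=(7.00,0)
θ=48°: B = A + 4.00·(cos48°, sin48°) = (2.6765, 2.9726)
θ=48°: |BD| = 5.2468
θ=48°: circle(B,3.00) ∩ circle(D,5.00): a=1.0986, h=2.7916
θ=48°:   candidates: C₊=(5.1634,4.6505) cross=14.647; C₋=(2.0002,0.0498) cross=-14.647
θ=48°:   branch - wants cross < 0 → take C=(2.0002,0.0498) (cross=-14.647)
θ=48°: ex = (C−B)/|BC| = (-0.2254,-0.9743); ey = (0.9743,-0.2254)
θ=48°: P = B + -2.77·ex + -2.71·ey = (0.6607,6.2822)
θ=281°: B = A + 4.00·(cos281°, sin281°) = (0.7632, -3.9265)
θ=281°: |BD| = 7.3699
θ=281°: circle(B,3.00) ∩ circle(D,5.00): a=2.5994, h=1.4977
θ=281°:   candidates: C₊=(2.1651,-1.2742) cross=11.038; C₋=(3.7609,-3.8090) cross=-11.038
θ=281°:   branch - wants cross < 0 → take C=(3.7609,-3.8090) (cross=-11.038)
θ=281°: ex = (C−B)/|BC| = (0.9992,0.0392); ey = (-0.0392,0.9992)
θ=281°: P = B + -2.77·ex + -2.71·ey = (-1.8985,-6.7429)
θ=329°: B = A + 4.00·(cos329°, sin329°) = (3.4287, -2.0602)
θ=329°: |BD| = 4.1229
θ=329°: circle(B,3.00) ∩ circle(D,5.00): a=0.1211, h=2.9976
θ=329°:   candidates: C₊=(2.0358,0.5969) cross=12.359; C₋=(5.0314,-4.5961) cross=-12.359
θ=329°:   branch - wants cross < 0 → take C=(5.0314,-4.5961) (cross=-12.359)
θ=329°: ex = (C−B)/|BC| = (0.5342,-0.8453); ey = (0.8453,0.5342)
θ=329°: P = B + -2.77·ex + -2.71·ey = (-0.3420,-1.1664)
θ=336°: B = A + 4.00·(cos336°, sin336°) = (3.6542, -1.6269)
θ=336°: |BD| = 3.7204
θ=336°: circle(B,3.00) ∩ circle(D,5.00): a=-0.2901, h=2.9859
θ=336°:   candidates: C₊=(2.0875,0.9315) cross=11.109; C₋=(4.6991,-4.4391) cross=-11.109
θ=336°:   branch - wants cross < 0 → take C=(4.6991,-4.4391) (cross=-11.109)
θ=336°: ex = (C−B)/|BC| = (0.3483,-0.9374); ey = (0.9374,0.3483)
θ=336°: P = B + -2.77·ex + -2.71·ey = (0.1491,0.0257)

θ=48°: 0.66 6.28
θ=281°: -1.90 -6.74
θ=329°: -0.34 -1.17
θ=336°: 0.15 0.03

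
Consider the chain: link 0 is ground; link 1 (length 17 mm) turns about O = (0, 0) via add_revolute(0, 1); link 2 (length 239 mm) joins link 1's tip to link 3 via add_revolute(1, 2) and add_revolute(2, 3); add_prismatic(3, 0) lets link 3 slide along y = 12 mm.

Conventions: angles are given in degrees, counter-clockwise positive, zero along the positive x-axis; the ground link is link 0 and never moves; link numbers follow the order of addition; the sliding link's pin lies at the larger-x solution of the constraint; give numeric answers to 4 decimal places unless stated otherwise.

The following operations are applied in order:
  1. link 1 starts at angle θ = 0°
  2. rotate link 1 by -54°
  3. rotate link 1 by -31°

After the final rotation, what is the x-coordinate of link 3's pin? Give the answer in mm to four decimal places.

geometry: r = 17 mm, L = 239 mm, e = 12 mm; θ starts at 0°
rotate link 1 by -54°: θ ← 0° -54° = -54°
rotate link 1 by -31°: θ ← -54° -31° = -85°
crank pin P = (r cos θ, r sin θ) = (1.481648, -16.935310)
h = r sin θ − e = -16.935310 − 12 = -28.935310
x = r cos θ + √(L² − h²) = 1.481648 + 237.241961 = 238.723608

238.7236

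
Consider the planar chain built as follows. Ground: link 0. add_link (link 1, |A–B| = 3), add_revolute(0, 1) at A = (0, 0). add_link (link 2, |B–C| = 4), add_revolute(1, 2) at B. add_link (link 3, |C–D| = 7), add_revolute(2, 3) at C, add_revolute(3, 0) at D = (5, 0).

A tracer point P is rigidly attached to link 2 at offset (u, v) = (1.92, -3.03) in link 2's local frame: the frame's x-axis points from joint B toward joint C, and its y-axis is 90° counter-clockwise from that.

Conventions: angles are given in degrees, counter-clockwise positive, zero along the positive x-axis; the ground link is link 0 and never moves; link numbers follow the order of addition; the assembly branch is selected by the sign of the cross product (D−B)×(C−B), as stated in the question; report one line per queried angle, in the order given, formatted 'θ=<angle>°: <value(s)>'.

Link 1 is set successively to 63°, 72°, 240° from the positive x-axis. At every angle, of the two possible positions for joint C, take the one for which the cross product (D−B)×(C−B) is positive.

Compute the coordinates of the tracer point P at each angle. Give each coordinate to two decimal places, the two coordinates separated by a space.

A=(0,0), D=(5.00,0)
θ=63°: B = A + 3.00·(cos63°, sin63°) = (1.3620, 2.6730)
θ=63°: |BD| = 4.5145
θ=63°: circle(B,4.00) ∩ circle(D,7.00): a=-1.3977, h=3.7479
θ=63°:   candidates: C₊=(2.4547,6.5209) cross=16.920; C₋=(-1.9835,0.4803) cross=-16.920
θ=63°:   branch + wants cross > 0 → take C=(2.4547,6.5209) (cross=16.920)
θ=63°: ex = (C−B)/|BC| = (0.2732,0.9620); ey = (-0.9620,0.2732)
θ=63°: P = B + 1.92·ex + -3.03·ey = (4.8012,3.6922)
θ=72°: B = A + 3.00·(cos72°, sin72°) = (0.9271, 2.8532)
θ=72°: |BD| = 4.9729
θ=72°: circle(B,4.00) ∩ circle(D,7.00): a=-0.8316, h=3.9126
θ=72°:   candidates: C₊=(2.4908,6.5348) cross=19.457; C₋=(-1.9989,0.1257) cross=-19.457
θ=72°:   branch + wants cross > 0 → take C=(2.4908,6.5348) (cross=19.457)
θ=72°: ex = (C−B)/|BC| = (0.3909,0.9204); ey = (-0.9204,0.3909)
θ=72°: P = B + 1.92·ex + -3.03·ey = (4.4665,3.4358)
θ=240°: B = A + 3.00·(cos240°, sin240°) = (-1.5000, -2.5981)
θ=240°: |BD| = 7.0000
θ=240°: circle(B,4.00) ∩ circle(D,7.00): a=1.1429, h=3.8333
θ=240°:   candidates: C₊=(-1.8615,1.3856) cross=26.833; C₋=(0.9840,-5.7334) cross=-26.833
θ=240°:   branch + wants cross > 0 → take C=(-1.8615,1.3856) (cross=26.833)
θ=240°: ex = (C−B)/|BC| = (-0.0904,0.9959); ey = (-0.9959,-0.0904)
θ=240°: P = B + 1.92·ex + -3.03·ey = (1.3441,-0.4121)

θ=63°: 4.80 3.69
θ=72°: 4.47 3.44
θ=240°: 1.34 -0.41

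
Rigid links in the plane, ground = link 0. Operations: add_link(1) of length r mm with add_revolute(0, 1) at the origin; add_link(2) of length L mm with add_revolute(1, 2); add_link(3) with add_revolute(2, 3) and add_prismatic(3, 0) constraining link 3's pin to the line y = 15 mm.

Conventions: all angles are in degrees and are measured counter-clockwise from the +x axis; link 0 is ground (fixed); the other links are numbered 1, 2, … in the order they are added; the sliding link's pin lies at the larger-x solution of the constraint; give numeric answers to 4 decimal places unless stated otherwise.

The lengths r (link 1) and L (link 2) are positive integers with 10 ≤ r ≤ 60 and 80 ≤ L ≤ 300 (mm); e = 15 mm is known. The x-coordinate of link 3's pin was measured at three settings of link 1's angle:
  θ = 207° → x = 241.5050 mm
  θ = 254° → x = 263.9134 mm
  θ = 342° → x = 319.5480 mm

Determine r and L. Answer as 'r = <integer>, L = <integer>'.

constraint per measurement: (x − r cos θ)² + (r sin θ − e)² = L²
subtracting the θ₁ and θ₂ equations cancels the r² and L² terms:
r = (x₁² − x₂²) / (2[(x₁cos θ₁ + e sin θ₁) − (x₂cos θ₂ + e sin θ₂)]) = 41.9999 → r = 42
L² = (x₁ − r cos θ₁)² + (r sin θ₁ − e)² = 78961.0256 → L = 281.0000 → L = 281
check at θ₃=342°: x = 319.5480 (printed 319.5480) ✓

r = 42, L = 281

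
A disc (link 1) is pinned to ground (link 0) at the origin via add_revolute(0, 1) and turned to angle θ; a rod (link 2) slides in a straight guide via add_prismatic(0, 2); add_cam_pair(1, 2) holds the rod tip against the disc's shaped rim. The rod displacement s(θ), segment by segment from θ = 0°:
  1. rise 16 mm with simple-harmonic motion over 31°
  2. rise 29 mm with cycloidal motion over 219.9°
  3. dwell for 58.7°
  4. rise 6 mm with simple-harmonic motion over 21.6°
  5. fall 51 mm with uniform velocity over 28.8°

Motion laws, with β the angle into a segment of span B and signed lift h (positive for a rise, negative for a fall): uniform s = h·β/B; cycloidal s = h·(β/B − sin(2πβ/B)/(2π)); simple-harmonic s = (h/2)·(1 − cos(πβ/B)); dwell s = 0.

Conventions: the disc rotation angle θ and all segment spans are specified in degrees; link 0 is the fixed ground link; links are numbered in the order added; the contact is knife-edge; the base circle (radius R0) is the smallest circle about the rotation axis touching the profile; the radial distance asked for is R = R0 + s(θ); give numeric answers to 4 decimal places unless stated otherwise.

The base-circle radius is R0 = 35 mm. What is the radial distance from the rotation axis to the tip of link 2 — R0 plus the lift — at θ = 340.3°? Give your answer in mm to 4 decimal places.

segment 1 (0° to 31°, simple-harmonic, h = 16) is passed completely: s = 0.0000 + (16) = 16.0000
segment 2 (31° to 250.9°, cycloidal, h = 29) is passed completely: s = 16.0000 + (29) = 45.0000
segment 3 (250.9° to 309.6°, dwell): s unchanged at 45.0000
segment 4 (309.6° to 331.2°, simple-harmonic, h = 6) is passed completely: s = 45.0000 + (6) = 51.0000
θ = 340.3° falls in segment 5 (331.2° to 360°, uniform, h = -51): β = 340.3 − 331.2 = 9.1°, B = 28.8°; Δs = -51·9.1/28.8 = -16.1146; s = 51.0000 − 16.1146 = 34.8854
R = R0 + s = 35 + 34.8854 = 69.8854

69.8854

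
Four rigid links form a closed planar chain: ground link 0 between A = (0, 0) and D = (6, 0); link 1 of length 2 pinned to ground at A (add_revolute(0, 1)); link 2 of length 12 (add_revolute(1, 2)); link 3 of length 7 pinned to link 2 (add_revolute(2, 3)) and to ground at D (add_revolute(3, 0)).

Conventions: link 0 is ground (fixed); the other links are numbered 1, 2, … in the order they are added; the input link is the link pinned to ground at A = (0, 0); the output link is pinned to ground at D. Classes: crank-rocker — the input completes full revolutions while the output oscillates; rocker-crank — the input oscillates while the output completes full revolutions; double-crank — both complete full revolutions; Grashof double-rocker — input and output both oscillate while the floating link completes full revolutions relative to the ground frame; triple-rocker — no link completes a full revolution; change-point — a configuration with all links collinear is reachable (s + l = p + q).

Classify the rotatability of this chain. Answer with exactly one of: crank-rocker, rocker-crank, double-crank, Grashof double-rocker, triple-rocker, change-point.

lengths: ground=6, input=2, coupler=12, output=7
sorted: s=2 (shortest), l=12 (longest), p+q=13
s + l = 14 vs p + q = 13
s + l > p + q → non-Grashof → no link fully rotates → triple-rocker

triple-rocker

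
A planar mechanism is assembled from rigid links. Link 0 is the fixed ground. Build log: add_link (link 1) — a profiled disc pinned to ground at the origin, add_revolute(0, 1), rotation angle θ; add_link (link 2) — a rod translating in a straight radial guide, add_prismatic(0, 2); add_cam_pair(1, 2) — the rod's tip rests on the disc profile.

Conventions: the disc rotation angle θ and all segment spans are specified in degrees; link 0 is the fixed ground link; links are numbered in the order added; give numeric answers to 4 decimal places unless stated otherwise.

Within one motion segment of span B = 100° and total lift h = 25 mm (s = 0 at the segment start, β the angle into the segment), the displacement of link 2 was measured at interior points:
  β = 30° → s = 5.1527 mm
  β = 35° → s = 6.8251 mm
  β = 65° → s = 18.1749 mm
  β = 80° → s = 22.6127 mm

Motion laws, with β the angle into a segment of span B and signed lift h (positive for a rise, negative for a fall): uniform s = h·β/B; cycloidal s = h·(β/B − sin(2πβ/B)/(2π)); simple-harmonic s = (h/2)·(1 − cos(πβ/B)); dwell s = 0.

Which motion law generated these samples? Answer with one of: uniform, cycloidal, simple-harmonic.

candidates at β/B = r: uniform s = h·r (linear in β); cycloidal s = h·(r − sin(2πr)/(2π)); simple-harmonic s = (h/2)(1 − cos(πr))
β=30°: printed 5.1527 | uniform 7.5000, cycloidal 3.7159, simple-harmonic 5.1527
β=35°: printed 6.8251 | uniform 8.7500, cycloidal 5.5310, simple-harmonic 6.8251
β=65°: printed 18.1749 | uniform 16.2500, cycloidal 19.4690, simple-harmonic 18.1749
β=80°: printed 22.6127 | uniform 20.0000, cycloidal 23.7841, simple-harmonic 22.6127
only one law matches every sample → simple-harmonic

simple-harmonic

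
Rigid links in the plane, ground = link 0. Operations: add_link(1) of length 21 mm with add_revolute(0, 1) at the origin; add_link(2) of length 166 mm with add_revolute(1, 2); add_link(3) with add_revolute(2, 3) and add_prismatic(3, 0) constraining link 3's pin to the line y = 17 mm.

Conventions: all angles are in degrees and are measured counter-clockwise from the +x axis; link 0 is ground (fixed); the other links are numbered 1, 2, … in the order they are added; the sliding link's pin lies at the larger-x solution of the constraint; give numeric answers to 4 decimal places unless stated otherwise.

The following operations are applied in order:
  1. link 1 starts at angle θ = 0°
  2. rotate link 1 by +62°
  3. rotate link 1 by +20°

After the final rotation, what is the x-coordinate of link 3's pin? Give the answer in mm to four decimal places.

geometry: r = 21 mm, L = 166 mm, e = 17 mm; θ starts at 0°
rotate link 1 by +62°: θ ← 0° +62° = 62°
rotate link 1 by +20°: θ ← 62° +20° = 82°
crank pin P = (r cos θ, r sin θ) = (2.922635, 20.795629)
h = r sin θ − e = 20.795629 − 17 = 3.795629
x = r cos θ + √(L² − h²) = 2.922635 + 165.956600 = 168.879235

168.8792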